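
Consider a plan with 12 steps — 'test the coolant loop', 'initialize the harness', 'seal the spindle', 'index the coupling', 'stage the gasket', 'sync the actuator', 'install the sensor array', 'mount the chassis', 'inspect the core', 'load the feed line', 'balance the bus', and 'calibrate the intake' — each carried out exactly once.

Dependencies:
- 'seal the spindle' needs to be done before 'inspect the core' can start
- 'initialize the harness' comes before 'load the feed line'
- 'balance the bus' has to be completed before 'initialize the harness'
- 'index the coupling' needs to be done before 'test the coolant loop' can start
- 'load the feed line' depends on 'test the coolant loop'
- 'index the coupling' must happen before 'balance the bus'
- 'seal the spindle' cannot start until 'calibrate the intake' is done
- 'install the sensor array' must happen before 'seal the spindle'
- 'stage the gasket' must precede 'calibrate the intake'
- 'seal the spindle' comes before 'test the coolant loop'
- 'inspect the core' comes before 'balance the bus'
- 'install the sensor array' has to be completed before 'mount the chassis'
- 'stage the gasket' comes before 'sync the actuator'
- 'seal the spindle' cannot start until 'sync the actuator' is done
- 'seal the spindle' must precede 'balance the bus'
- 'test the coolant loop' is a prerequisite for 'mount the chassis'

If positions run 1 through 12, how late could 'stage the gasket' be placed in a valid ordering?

3

Following every chain forward from 'stage the gasket', the steps that must come later are 'test the coolant loop', 'initialize the harness', 'seal the spindle', 'sync the actuator', 'mount the chassis', 'inspect the core', 'load the feed line', 'balance the bus', 'calibrate the intake' — 9 of them.
With 9 mandatory successors out of 12 steps total, the latest slot for 'stage the gasket' is 12−9 = 3, and it's reachable by doing all non-successors before 'stage the gasket'.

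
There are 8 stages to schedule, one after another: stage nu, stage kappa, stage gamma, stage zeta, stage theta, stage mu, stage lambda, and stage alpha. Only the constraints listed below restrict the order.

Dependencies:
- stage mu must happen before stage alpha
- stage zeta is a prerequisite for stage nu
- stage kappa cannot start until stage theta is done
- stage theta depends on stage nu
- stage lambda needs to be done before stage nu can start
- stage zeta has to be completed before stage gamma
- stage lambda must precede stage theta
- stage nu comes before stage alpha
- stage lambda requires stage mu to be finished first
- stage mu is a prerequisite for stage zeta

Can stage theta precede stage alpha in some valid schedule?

Nothing in the constraints forces stage alpha before stage theta — there is no chain from stage alpha to stage theta.
That means at least one valid schedule has stage theta before stage alpha.

Yes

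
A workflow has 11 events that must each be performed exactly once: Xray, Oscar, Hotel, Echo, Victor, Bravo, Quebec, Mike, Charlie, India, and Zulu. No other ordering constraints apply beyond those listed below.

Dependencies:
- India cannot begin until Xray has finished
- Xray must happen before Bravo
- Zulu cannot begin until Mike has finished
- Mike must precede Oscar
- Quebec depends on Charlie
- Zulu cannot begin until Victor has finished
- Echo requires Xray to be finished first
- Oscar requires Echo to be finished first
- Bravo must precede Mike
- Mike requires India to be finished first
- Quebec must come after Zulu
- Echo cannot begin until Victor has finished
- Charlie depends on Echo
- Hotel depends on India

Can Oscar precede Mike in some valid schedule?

There is a dependency chain Mike → Oscar, so Oscar always comes after Mike.
So no valid ordering can have Oscar before Mike.

No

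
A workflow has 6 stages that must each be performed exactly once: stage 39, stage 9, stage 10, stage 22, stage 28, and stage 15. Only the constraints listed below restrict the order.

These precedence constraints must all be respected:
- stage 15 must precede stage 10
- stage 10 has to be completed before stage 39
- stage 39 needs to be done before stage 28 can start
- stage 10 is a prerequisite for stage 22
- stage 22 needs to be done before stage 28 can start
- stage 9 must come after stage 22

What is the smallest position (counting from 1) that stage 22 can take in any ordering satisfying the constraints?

3

The stages that are forced before stage 22, directly or transitively, are stage 10, stage 15. That's 2 stages.
So at minimum 2 stages come before stage 22, putting stage 22 no earlier than position 3. That position is achievable by scheduling exactly those predecessors first.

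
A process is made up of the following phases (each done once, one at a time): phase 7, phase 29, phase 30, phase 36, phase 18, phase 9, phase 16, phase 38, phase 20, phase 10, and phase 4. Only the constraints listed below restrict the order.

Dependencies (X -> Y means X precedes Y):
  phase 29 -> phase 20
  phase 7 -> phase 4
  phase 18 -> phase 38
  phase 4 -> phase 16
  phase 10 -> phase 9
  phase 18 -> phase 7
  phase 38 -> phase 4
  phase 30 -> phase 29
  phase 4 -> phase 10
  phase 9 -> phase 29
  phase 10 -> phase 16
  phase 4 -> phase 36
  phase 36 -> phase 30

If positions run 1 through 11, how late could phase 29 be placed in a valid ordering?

The only phase forced after phase 29 (directly or by a chain) is phase 20.
With 1 mandatory successor out of 11 phases total, the latest slot for phase 29 is 11−1 = 10, and it's reachable by doing all non-successors before phase 29.

10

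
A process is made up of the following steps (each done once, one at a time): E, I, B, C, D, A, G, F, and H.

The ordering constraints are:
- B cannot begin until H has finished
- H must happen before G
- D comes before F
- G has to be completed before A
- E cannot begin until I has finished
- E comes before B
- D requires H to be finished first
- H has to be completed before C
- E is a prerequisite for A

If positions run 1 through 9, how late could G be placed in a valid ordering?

The only step forced after G (directly or by a chain) is A.
With 1 mandatory successor out of 9 steps total, the latest slot for G is 9−1 = 8, and it's reachable by doing all non-successors before G.

8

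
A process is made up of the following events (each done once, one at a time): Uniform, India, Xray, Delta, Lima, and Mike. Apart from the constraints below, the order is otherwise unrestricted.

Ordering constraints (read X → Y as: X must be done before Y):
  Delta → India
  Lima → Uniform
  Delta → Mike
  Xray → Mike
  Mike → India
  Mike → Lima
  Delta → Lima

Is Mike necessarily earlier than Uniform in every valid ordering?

Yes

Tracing the constraints gives a chain: Mike → Lima → Uniform.
That forces Mike before Uniform in every valid schedule.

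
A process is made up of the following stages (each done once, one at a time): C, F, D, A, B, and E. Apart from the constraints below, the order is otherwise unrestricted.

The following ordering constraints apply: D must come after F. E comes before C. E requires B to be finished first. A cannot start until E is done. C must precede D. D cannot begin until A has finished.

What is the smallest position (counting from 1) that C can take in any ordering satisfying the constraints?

3

The stages that are forced before C, directly or transitively, are B, E. That's 2 stages.
So at minimum 2 stages come before C, putting C no earlier than position 3. That position is achievable by scheduling exactly those predecessors first.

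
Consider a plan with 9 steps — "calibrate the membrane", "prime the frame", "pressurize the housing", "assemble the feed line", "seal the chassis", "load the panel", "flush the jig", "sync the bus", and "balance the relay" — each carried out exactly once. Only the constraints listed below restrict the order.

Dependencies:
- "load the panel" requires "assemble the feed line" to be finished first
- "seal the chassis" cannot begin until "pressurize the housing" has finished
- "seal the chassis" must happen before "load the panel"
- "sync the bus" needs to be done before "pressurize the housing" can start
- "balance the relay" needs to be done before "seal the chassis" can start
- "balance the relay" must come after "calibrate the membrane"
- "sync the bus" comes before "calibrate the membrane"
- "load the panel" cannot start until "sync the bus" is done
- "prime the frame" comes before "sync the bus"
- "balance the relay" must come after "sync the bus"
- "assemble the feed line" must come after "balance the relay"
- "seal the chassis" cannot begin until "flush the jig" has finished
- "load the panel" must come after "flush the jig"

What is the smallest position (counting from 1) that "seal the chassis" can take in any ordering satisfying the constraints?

The steps that are forced before "seal the chassis", directly or transitively, are "calibrate the membrane", "prime the frame", "pressurize the housing", "flush the jig", "sync the bus", "balance the relay". That's 6 steps.
So at minimum 6 steps come before "seal the chassis", putting "seal the chassis" no earlier than position 7. That position is achievable by scheduling exactly those predecessors first.

7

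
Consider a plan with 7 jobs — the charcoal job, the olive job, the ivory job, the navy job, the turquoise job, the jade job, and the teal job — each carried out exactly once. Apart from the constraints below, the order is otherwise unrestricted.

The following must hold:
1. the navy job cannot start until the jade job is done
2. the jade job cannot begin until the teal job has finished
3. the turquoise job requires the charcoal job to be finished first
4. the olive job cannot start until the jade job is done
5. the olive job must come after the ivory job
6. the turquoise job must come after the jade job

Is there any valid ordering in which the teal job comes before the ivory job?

Yes

The constraints leave the teal job and the ivory job unordered relative to each other; nothing requires the ivory job earlier.
So a valid ordering placing the teal job earlier than the ivory job exists.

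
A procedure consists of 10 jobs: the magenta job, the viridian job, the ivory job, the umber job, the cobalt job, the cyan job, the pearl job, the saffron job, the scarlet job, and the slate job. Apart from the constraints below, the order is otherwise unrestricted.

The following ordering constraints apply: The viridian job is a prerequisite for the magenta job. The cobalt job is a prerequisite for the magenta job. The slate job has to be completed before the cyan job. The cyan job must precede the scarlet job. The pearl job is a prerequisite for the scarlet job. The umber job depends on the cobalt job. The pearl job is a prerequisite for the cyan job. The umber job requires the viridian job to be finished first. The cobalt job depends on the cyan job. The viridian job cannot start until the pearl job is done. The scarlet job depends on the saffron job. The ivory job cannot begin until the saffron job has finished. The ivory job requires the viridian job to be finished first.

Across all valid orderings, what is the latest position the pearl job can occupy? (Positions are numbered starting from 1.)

3

The jobs that are forced after the pearl job, directly or by a chain of constraints, are the magenta job, the viridian job, the ivory job, the umber job, the cobalt job, the cyan job, the scarlet job. That's 7 jobs.
So at least 7 jobs follow the pearl job, putting the pearl job no later than position 3. That position is achievable by scheduling everything else first.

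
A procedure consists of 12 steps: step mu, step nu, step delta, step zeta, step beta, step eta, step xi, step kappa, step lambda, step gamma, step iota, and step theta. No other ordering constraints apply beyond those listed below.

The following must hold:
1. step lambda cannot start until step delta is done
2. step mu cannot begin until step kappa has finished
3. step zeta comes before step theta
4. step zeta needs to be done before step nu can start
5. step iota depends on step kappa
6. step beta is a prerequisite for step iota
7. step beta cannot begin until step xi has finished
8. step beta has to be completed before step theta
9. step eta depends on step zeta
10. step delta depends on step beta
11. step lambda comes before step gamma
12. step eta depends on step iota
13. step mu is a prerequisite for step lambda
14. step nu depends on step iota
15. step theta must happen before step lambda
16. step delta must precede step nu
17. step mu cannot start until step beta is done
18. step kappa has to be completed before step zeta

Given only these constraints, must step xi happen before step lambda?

Yes

Tracing the constraints gives a chain: step xi → step beta → step mu → step lambda.
That forces step xi before step lambda in every valid schedule.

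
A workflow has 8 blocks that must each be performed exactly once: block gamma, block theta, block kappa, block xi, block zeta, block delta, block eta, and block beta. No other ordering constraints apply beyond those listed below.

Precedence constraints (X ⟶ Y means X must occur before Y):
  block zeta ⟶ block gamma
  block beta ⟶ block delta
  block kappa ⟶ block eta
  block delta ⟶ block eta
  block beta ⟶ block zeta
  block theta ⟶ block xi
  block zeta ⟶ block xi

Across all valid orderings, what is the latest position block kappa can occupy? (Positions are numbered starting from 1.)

7

The only block forced after block kappa (directly or by a chain) is block eta.
So at least 1 block follows block kappa, putting block kappa no later than position 7. That position is achievable by scheduling everything else first.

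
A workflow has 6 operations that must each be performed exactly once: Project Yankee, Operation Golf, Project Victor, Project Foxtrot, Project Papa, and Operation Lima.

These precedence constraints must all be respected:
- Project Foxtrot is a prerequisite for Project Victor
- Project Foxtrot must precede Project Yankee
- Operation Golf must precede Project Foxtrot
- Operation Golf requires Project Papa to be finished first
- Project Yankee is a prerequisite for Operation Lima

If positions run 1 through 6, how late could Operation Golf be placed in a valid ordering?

2

Following every chain forward from Operation Golf, the operations that must come later are Project Yankee, Project Victor, Project Foxtrot, Operation Lima — 4 of them.
With 4 mandatory successors out of 6 operations total, the latest slot for Operation Golf is 6−4 = 2, and it's reachable by doing all non-successors before Operation Golf.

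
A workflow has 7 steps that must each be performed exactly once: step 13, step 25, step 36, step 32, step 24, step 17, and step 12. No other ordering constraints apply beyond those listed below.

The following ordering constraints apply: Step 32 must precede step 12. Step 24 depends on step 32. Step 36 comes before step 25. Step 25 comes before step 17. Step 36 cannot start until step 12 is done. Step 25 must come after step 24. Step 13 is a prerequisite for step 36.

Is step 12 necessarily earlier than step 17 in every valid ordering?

Yes

There is a constraint chain step 12 → step 36 → step 25 → step 17.
So step 12 must precede step 17 in any valid ordering.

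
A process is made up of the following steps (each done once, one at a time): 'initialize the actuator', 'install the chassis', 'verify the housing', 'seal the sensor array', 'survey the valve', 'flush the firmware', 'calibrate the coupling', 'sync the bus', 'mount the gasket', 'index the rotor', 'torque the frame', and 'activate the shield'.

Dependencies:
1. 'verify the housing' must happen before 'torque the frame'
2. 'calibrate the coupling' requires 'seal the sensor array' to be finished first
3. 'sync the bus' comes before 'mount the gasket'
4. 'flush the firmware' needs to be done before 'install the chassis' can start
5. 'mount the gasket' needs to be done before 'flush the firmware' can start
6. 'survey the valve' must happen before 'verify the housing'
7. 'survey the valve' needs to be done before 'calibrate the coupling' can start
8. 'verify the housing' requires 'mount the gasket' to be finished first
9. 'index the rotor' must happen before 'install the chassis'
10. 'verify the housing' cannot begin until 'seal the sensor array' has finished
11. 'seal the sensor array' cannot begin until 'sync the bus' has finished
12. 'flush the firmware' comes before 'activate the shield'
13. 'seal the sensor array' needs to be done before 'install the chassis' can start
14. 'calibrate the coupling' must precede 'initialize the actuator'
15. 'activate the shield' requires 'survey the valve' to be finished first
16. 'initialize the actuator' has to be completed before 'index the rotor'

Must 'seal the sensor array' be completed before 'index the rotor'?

Chaining the stated constraints: 'seal the sensor array' → 'calibrate the coupling' → 'initialize the actuator' → 'index the rotor'.
Hence 'seal the sensor array' necessarily comes before 'index the rotor'.

Yes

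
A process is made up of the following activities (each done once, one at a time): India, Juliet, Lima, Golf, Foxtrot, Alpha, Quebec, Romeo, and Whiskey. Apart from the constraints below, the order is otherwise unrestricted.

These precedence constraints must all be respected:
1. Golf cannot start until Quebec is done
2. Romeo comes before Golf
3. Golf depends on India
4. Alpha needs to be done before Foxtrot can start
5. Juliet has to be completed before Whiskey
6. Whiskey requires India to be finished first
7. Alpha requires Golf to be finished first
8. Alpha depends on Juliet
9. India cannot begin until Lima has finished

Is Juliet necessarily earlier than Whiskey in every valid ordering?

Following the dependencies: Juliet → Whiskey.
So Juliet must precede Whiskey in any valid ordering.

Yes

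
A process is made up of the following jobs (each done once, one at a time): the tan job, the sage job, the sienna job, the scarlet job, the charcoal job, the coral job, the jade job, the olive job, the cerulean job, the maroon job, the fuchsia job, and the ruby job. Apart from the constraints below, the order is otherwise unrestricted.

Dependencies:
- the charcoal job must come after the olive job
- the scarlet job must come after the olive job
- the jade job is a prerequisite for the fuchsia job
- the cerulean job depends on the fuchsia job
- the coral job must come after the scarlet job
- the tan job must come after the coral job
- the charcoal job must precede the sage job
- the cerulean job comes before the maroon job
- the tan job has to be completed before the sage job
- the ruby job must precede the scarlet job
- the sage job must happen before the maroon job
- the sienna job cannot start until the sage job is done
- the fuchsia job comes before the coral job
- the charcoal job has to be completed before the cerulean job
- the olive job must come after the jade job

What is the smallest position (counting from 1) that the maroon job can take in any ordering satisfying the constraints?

Working backwards through the constraints from the maroon job, its full set of required predecessors is the tan job, the sage job, the scarlet job, the charcoal job, the coral job, the jade job, the olive job, the cerulean job, the fuchsia job, the ruby job — 10 of them.
So at minimum 10 jobs come before the maroon job, putting the maroon job no earlier than position 11. That position is achievable by scheduling exactly those predecessors first.

11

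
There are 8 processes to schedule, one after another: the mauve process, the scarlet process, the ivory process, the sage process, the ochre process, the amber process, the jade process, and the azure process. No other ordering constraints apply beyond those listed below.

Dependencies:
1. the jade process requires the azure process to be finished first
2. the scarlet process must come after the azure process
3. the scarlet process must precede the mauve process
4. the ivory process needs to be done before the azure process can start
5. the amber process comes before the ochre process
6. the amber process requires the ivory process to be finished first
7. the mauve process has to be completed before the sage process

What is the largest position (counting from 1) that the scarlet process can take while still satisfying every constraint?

Every process that must follow the scarlet process has to come after it. Tracing all chains starting from the scarlet process, those processes are: the mauve process, the sage process — 2 in total.
With 2 mandatory successors out of 8 processes total, the latest slot for the scarlet process is 8−2 = 6, and it's reachable by doing all non-successors before the scarlet process.

6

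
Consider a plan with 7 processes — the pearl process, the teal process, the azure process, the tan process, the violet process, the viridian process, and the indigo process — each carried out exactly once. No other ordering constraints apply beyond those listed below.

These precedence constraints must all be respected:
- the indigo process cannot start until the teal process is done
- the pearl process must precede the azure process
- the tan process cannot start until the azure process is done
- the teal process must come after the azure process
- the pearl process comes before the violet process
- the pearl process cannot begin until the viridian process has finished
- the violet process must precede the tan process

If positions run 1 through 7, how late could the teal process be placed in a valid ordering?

The only process forced after the teal process (directly or by a chain) is the indigo process.
With 1 mandatory successor out of 7 processes total, the latest slot for the teal process is 7−1 = 6, and it's reachable by doing all non-successors before the teal process.

6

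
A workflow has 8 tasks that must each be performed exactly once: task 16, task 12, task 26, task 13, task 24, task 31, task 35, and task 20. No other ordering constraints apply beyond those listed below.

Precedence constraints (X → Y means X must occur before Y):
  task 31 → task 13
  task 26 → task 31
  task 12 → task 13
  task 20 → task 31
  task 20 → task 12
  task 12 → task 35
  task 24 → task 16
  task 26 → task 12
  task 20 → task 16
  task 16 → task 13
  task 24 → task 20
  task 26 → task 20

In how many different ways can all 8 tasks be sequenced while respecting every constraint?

2 tasks have no prerequisites (task 26, task 24), so any of them could come first.
Counting all ways to extend the partial order to a total order gives 36.

36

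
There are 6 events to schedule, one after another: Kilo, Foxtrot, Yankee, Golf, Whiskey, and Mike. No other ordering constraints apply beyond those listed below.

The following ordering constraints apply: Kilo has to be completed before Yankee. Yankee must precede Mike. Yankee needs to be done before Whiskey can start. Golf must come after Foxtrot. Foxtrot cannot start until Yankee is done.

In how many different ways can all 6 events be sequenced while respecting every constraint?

12

Kilo is the only event with nothing required before it, so every ordering starts there.
Enumerating by repeatedly choosing an available event (one whose prerequisites are all placed) gives 12 distinct complete orderings.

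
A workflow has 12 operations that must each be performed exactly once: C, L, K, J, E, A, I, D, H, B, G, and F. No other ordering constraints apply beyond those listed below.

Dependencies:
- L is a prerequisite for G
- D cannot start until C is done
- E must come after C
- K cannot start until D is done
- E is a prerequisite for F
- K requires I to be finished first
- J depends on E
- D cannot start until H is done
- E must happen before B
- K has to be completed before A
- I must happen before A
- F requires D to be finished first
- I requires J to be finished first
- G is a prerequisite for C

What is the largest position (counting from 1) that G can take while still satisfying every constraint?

3

Every operation that must follow G has to come after it. Tracing all chains starting from G, those operations are: C, K, J, E, A, I, D, B, F — 9 in total.
With 9 mandatory successors out of 12 operations total, the latest slot for G is 12−9 = 3, and it's reachable by doing all non-successors before G.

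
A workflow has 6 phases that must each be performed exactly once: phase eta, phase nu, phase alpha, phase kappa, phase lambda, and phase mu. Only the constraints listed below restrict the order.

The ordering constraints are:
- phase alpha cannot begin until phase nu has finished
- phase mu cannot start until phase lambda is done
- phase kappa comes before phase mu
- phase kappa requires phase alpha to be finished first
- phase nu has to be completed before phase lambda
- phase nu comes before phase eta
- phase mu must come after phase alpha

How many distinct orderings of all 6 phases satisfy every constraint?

Only phase nu has no prerequisites, so it must go first.
Systematically extending each partial ordering one phase at a time and counting, there are 15 complete orderings.

15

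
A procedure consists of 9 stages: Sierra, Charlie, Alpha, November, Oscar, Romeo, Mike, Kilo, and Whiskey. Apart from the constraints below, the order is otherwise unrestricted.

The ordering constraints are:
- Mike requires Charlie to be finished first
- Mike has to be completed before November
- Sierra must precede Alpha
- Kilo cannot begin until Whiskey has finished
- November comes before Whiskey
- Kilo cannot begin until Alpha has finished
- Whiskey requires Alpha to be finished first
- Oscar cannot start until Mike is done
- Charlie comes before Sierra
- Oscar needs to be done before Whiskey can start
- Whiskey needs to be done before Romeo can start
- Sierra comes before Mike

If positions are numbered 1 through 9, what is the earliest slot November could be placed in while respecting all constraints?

Working backwards through the constraints from November, its full set of required predecessors is Sierra, Charlie, Mike — 3 of them.
With 3 mandatory predecessors, the earliest November can sit is position 3+1 = 4, and placing just those 3 first achieves it.

4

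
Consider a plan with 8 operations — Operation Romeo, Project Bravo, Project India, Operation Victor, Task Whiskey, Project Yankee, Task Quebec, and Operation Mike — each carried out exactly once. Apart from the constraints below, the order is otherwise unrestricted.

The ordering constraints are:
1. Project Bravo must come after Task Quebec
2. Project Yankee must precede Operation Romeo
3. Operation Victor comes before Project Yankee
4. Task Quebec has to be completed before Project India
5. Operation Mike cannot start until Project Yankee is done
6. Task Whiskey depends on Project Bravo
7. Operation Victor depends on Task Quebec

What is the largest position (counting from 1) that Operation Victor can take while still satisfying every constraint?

The operations that are forced after Operation Victor, directly or by a chain of constraints, are Operation Romeo, Project Yankee, Operation Mike. That's 3 operations.
So at least 3 operations follow Operation Victor, putting Operation Victor no later than position 5. That position is achievable by scheduling everything else first.

5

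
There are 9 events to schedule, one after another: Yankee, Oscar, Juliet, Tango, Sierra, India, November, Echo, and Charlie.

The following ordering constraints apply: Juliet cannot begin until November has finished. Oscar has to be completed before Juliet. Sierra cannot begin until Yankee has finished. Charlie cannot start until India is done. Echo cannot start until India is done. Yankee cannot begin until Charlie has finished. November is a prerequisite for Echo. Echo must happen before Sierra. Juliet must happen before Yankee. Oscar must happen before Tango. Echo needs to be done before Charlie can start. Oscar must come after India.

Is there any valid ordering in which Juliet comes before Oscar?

The constraints give a chain Oscar → Juliet, which forces Oscar before Juliet.
Hence Juliet can never be scheduled before Oscar.

No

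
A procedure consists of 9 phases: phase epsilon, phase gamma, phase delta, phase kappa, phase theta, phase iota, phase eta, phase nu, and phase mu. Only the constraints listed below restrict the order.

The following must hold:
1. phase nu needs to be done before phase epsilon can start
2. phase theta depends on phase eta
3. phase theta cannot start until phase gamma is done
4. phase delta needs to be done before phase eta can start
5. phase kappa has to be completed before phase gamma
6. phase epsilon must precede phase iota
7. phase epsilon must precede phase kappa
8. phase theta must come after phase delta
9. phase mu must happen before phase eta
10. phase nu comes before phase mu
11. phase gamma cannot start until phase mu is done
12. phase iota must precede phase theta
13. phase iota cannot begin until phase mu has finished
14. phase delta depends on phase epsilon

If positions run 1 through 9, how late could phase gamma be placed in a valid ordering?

The only phase forced after phase gamma (directly or by a chain) is phase theta.
With 1 mandatory successor out of 9 phases total, the latest slot for phase gamma is 9−1 = 8, and it's reachable by doing all non-successors before phase gamma.

8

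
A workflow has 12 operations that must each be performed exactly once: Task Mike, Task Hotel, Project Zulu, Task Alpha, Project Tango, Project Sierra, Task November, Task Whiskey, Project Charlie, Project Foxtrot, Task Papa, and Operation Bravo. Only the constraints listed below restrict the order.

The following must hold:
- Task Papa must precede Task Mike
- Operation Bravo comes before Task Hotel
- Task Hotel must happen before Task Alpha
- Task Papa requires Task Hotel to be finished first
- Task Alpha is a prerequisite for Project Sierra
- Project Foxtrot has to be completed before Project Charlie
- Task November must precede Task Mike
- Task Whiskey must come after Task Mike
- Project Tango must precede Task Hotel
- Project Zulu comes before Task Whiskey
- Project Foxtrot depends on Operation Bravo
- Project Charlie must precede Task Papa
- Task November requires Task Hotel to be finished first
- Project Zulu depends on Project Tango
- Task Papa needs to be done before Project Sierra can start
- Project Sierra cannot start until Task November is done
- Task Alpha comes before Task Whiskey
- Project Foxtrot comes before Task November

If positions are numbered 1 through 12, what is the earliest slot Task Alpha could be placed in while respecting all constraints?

4

The operations that are forced before Task Alpha, directly or transitively, are Task Hotel, Project Tango, Operation Bravo. That's 3 operations.
With 3 mandatory predecessors, the earliest Task Alpha can sit is position 3+1 = 4, and placing just those 3 first achieves it.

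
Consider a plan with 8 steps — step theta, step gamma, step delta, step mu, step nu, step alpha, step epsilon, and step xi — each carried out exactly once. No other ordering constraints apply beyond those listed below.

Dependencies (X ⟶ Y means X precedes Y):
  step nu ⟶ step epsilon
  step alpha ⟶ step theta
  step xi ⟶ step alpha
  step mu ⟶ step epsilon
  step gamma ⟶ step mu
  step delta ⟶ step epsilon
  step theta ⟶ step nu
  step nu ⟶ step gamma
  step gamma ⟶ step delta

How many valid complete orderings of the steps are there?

2

Only step xi has no prerequisites, so it must go first.
Enumerating by repeatedly choosing an available step (one whose prerequisites are all placed) gives 2 distinct complete orderings.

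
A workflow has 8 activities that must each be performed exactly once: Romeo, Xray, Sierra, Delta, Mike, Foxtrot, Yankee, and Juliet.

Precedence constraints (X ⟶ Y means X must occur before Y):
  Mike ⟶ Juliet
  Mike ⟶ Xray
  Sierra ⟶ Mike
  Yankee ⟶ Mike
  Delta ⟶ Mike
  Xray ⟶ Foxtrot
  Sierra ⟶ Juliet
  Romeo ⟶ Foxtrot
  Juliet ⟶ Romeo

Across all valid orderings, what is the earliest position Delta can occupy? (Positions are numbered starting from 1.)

1

No constraint forces any other activity before Delta, so it can be placed first.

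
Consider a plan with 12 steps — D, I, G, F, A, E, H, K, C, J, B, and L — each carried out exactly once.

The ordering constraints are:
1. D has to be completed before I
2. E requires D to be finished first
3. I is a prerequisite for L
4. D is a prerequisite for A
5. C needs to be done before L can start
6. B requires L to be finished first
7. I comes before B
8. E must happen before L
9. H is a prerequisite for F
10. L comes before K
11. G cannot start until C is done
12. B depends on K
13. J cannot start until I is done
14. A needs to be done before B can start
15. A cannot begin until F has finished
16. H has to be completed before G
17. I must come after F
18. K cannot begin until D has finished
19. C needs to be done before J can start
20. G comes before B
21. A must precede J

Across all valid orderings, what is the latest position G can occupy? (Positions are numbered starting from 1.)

11

Following the constraints forward from G, its only required successor is B.
With 1 mandatory successor out of 12 steps total, the latest slot for G is 12−1 = 11, and it's reachable by doing all non-successors before G.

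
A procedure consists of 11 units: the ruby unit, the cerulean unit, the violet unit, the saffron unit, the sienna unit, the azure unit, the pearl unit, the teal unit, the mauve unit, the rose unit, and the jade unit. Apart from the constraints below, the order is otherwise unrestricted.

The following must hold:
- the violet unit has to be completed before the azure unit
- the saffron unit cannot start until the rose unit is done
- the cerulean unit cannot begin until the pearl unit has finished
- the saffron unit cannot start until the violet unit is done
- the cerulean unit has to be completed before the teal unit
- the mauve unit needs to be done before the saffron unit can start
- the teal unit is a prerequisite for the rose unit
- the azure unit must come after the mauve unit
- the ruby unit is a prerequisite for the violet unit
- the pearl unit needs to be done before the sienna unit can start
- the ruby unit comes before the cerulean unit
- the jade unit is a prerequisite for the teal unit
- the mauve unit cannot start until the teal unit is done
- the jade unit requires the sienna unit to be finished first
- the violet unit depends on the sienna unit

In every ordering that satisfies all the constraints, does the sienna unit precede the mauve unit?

Yes

Tracing the constraints gives a chain: the sienna unit → the jade unit → the teal unit → the mauve unit.
Hence the sienna unit necessarily comes before the mauve unit.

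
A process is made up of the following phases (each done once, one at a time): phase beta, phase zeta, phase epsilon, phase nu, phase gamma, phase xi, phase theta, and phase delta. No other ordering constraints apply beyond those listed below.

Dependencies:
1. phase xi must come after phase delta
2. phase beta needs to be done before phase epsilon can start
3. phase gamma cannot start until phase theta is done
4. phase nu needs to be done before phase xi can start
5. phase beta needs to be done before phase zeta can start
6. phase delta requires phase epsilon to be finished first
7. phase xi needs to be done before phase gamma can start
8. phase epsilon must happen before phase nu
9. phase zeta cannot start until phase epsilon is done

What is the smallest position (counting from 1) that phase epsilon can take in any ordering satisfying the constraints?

2

Working backwards through the constraints from phase epsilon, its only required predecessor is phase beta.
So at minimum 1 phase comes before phase epsilon, putting phase epsilon no earlier than position 2. That position is achievable by scheduling exactly that predecessor first.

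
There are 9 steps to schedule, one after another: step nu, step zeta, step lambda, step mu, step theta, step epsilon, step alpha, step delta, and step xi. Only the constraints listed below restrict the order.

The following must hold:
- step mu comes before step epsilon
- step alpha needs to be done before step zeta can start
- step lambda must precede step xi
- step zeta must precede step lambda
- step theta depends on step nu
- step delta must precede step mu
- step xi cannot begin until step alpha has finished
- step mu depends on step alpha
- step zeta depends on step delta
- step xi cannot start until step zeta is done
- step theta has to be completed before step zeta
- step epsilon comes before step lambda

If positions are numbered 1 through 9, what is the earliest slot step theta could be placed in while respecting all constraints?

Working backwards through the constraints from step theta, its only required predecessor is step nu.
With 1 mandatory predecessor, the earliest step theta can sit is position 1+1 = 2, and placing just that one first achieves it.

2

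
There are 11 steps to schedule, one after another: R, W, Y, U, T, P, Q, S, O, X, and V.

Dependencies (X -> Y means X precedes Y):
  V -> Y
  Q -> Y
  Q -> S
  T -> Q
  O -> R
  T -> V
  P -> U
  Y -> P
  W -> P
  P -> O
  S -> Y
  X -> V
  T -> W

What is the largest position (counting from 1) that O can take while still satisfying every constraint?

Following the constraints forward from O, its only required successor is R.
With 1 mandatory successor out of 11 steps total, the latest slot for O is 11−1 = 10, and it's reachable by doing all non-successors before O.

10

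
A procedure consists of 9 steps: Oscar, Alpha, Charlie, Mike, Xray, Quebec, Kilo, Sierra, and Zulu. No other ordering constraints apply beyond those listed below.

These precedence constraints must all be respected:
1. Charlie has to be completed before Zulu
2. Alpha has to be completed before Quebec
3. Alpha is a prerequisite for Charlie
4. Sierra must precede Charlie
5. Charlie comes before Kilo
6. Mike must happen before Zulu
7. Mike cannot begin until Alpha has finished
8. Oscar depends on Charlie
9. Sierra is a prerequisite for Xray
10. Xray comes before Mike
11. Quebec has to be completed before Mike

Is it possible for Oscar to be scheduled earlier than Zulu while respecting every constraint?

Nothing in the constraints forces Zulu before Oscar — there is no chain from Zulu to Oscar.
That means at least one valid schedule has Oscar before Zulu.

Yes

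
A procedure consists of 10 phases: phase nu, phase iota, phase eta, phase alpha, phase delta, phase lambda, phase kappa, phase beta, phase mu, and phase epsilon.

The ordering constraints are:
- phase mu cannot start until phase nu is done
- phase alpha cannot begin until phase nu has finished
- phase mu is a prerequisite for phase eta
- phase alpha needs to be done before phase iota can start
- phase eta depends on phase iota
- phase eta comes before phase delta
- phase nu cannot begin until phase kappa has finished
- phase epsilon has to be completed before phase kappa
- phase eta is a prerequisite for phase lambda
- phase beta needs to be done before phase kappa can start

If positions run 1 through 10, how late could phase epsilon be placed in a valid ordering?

Every phase that must follow phase epsilon has to come after it. Tracing all chains starting from phase epsilon, those phases are: phase nu, phase iota, phase eta, phase alpha, phase delta, phase lambda, phase kappa, phase mu — 8 in total.
So at least 8 phases follow phase epsilon, putting phase epsilon no later than position 2. That position is achievable by scheduling everything else first.

2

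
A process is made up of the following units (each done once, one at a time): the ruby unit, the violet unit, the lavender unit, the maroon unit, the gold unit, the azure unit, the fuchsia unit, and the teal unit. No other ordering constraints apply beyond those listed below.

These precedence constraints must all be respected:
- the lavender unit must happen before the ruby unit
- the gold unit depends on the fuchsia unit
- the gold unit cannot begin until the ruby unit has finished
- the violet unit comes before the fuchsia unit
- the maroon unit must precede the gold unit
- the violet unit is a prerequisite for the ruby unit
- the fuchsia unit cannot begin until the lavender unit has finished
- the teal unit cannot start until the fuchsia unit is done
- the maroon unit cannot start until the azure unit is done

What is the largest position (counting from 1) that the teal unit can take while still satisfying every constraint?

The teal unit has no required successors, so nothing stops it from going last (position 8).

8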